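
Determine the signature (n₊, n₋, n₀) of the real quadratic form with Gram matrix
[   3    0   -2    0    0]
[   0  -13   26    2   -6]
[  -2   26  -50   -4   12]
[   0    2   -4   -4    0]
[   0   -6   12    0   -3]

Answer: (2, 2, 1)

Derivation:
step 0: pivot 3 → sign +
step 1: pivot -13 → sign −
step 2: pivot 2/3 → sign +
step 3: pivot -48/13 → sign −
step 4: row/col 4 already zero → sign 0
signature = (2, 2, 1)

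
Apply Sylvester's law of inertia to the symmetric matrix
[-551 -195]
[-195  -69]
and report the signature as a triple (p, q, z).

step 0: pivot -551 → sign −
step 1: pivot 6/551 → sign +
signature = (1, 1, 0)

Answer: (1, 1, 0)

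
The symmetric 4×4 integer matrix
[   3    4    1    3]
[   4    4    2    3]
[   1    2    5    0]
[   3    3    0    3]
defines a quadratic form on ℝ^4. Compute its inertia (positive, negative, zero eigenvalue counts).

Answer: (3, 1, 0)

Derivation:
step 0: pivot 3 → sign +
step 1: pivot -4/3 → sign −
step 2: pivot 5 → sign +
step 3: pivot 3/10 → sign +
signature = (3, 1, 0)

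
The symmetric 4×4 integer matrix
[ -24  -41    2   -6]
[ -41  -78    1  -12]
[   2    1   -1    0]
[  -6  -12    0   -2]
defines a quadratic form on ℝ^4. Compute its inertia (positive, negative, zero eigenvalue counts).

Answer: (0, 4, 0)

Derivation:
step 0: pivot -24 → sign −
step 1: pivot -191/24 → sign −
step 2: pivot -19/191 → sign −
step 3: pivot -2/19 → sign −
signature = (0, 4, 0)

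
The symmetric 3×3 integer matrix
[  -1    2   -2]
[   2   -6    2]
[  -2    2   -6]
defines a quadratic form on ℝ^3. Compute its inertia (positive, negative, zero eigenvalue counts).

step 0: pivot -1 → sign −
step 1: pivot -2 → sign −
step 2: row/col 2 already zero → sign 0
signature = (0, 2, 1)

Answer: (0, 2, 1)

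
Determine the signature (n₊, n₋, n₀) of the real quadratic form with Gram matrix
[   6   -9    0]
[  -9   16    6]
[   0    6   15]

step 0: pivot 6 → sign +
step 1: pivot 5/2 → sign +
step 2: pivot 3/5 → sign +
signature = (3, 0, 0)

Answer: (3, 0, 0)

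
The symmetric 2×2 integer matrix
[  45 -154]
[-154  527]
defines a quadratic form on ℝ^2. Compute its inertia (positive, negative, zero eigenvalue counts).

step 0: pivot 45 → sign +
step 1: pivot -1/45 → sign −
signature = (1, 1, 0)

Answer: (1, 1, 0)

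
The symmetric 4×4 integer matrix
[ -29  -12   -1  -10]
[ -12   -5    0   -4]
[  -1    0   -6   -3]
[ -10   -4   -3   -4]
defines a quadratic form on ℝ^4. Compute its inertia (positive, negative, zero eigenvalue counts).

step 0: pivot -29 → sign −
step 1: pivot -1/29 → sign −
step 2: pivot -1 → sign −
step 3: pivot 1 → sign +
signature = (1, 3, 0)

Answer: (1, 3, 0)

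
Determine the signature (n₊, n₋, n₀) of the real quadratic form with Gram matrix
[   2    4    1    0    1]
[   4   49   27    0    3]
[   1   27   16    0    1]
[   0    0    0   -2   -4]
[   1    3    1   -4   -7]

step 0: pivot 2 → sign +
step 1: pivot 41 → sign +
step 2: pivot 21/82 → sign +
step 3: pivot -2 → sign −
step 4: pivot 3/7 → sign +
signature = (4, 1, 0)

Answer: (4, 1, 0)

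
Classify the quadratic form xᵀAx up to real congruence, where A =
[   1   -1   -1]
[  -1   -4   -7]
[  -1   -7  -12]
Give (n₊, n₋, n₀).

Answer: (1, 2, 0)

Derivation:
step 0: pivot 1 → sign +
step 1: pivot -5 → sign −
step 2: pivot -1/5 → sign −
signature = (1, 2, 0)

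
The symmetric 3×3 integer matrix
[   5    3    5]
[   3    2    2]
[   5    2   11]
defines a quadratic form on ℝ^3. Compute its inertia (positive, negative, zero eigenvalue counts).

step 0: pivot 5 → sign +
step 1: pivot 1/5 → sign +
step 2: pivot 1 → sign +
signature = (3, 0, 0)

Answer: (3, 0, 0)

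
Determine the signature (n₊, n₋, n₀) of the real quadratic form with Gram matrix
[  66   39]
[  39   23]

Answer: (1, 1, 0)

Derivation:
step 0: pivot 66 → sign +
step 1: pivot -1/22 → sign −
signature = (1, 1, 0)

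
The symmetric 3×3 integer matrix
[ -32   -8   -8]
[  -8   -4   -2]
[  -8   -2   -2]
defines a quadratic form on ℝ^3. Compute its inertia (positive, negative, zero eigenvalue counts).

Answer: (0, 2, 1)

Derivation:
step 0: pivot -32 → sign −
step 1: pivot -2 → sign −
step 2: row/col 2 already zero → sign 0
signature = (0, 2, 1)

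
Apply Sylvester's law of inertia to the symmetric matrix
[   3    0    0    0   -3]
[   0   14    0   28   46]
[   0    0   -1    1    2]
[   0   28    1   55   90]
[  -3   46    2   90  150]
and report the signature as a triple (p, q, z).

step 0: pivot 3 → sign +
step 1: pivot 14 → sign +
step 2: pivot -1 → sign −
step 3: pivot -1/7 → sign −
step 4: row/col 4 already zero → sign 0
signature = (2, 2, 1)

Answer: (2, 2, 1)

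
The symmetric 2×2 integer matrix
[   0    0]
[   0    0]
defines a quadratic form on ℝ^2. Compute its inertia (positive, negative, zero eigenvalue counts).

step 0: row/col 0 already zero → sign 0
step 1: row/col 1 already zero → sign 0
signature = (0, 0, 2)

Answer: (0, 0, 2)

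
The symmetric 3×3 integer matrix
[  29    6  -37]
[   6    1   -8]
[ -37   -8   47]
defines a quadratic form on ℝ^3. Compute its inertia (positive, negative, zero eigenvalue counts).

Answer: (2, 1, 0)

Derivation:
step 0: pivot 29 → sign +
step 1: pivot -7/29 → sign −
step 2: pivot 2/7 → sign +
signature = (2, 1, 0)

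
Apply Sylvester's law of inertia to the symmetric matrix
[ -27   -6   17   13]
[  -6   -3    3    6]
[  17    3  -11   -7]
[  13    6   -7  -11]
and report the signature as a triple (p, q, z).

Answer: (1, 2, 1)

Derivation:
step 0: pivot -27 → sign −
step 1: pivot -5/3 → sign −
step 2: pivot 1/15 → sign +
step 3: row/col 3 already zero → sign 0
signature = (1, 2, 1)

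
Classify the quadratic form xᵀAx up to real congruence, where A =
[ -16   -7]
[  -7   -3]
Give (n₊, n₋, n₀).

Answer: (1, 1, 0)

Derivation:
step 0: pivot -16 → sign −
step 1: pivot 1/16 → sign +
signature = (1, 1, 0)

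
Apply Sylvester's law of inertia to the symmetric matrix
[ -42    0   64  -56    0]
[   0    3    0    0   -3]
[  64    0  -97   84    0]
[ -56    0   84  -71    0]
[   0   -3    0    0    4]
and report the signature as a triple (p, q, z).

Answer: (4, 1, 0)

Derivation:
step 0: pivot -42 → sign −
step 1: pivot 3 → sign +
step 2: pivot 11/21 → sign +
step 3: pivot 3/11 → sign +
step 4: pivot 1 → sign +
signature = (4, 1, 0)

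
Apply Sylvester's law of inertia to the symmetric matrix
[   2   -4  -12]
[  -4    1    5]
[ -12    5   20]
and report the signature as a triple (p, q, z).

step 0: pivot 2 → sign +
step 1: pivot -7 → sign −
step 2: pivot -3/7 → sign −
signature = (1, 2, 0)

Answer: (1, 2, 0)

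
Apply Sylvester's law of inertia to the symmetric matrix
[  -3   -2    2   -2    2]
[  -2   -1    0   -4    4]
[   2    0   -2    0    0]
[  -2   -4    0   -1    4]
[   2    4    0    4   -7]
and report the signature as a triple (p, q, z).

Answer: (2, 3, 0)

Derivation:
step 0: pivot -3 → sign −
step 1: pivot 1/3 → sign +
step 2: pivot -6 → sign −
step 3: pivot 3 → sign +
step 4: pivot -3 → sign −
signature = (2, 3, 0)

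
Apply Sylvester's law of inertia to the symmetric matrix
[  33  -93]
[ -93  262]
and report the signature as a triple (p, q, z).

Answer: (1, 1, 0)

Derivation:
step 0: pivot 33 → sign +
step 1: pivot -1/11 → sign −
signature = (1, 1, 0)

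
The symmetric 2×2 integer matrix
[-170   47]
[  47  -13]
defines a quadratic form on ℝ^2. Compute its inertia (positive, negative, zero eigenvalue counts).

Answer: (0, 2, 0)

Derivation:
step 0: pivot -170 → sign −
step 1: pivot -1/170 → sign −
signature = (0, 2, 0)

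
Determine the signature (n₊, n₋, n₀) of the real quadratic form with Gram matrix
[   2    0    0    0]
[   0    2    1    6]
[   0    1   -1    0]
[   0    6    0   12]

Answer: (2, 1, 1)

Derivation:
step 0: pivot 2 → sign +
step 1: pivot 2 → sign +
step 2: pivot -3/2 → sign −
step 3: row/col 3 already zero → sign 0
signature = (2, 1, 1)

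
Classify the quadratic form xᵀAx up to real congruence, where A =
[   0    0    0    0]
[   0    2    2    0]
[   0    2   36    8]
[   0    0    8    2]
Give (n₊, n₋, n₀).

step 0: pivot 2 → sign +
step 1: pivot 34 → sign +
step 2: pivot 2/17 → sign +
step 3: row/col 3 already zero → sign 0
signature = (3, 0, 1)

Answer: (3, 0, 1)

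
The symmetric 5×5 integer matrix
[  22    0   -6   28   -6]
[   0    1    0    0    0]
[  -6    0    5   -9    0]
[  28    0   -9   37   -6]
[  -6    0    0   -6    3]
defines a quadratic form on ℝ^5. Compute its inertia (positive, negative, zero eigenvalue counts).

step 0: pivot 22 → sign +
step 1: pivot 1 → sign +
step 2: pivot 37/11 → sign +
step 3: pivot 30/37 → sign +
step 4: pivot -3/5 → sign −
signature = (4, 1, 0)

Answer: (4, 1, 0)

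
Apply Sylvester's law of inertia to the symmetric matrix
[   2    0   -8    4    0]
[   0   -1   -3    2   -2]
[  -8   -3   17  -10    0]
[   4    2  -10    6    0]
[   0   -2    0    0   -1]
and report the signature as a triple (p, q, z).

Answer: (3, 2, 0)

Derivation:
step 0: pivot 2 → sign +
step 1: pivot -1 → sign −
step 2: pivot -6 → sign −
step 3: pivot 2 → sign +
step 4: pivot 1 → sign +
signature = (3, 2, 0)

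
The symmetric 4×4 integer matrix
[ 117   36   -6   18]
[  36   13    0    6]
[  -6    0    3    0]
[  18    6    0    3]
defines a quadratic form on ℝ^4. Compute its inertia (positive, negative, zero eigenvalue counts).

Answer: (3, 1, 0)

Derivation:
step 0: pivot 117 → sign +
step 1: pivot 25/13 → sign +
step 2: pivot 23/25 → sign +
step 3: pivot -3/23 → sign −
signature = (3, 1, 0)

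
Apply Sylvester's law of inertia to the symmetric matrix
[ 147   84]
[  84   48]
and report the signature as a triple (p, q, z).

step 0: pivot 147 → sign +
step 1: row/col 1 already zero → sign 0
signature = (1, 0, 1)

Answer: (1, 0, 1)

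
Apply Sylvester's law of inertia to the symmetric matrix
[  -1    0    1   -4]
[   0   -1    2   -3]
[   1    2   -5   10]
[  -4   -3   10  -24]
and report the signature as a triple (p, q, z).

step 0: pivot -1 → sign −
step 1: pivot -1 → sign −
step 2: pivot 1 → sign +
step 3: row/col 3 already zero → sign 0
signature = (1, 2, 1)

Answer: (1, 2, 1)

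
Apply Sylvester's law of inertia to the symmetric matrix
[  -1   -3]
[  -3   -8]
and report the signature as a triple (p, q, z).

step 0: pivot -1 → sign −
step 1: pivot 1 → sign +
signature = (1, 1, 0)

Answer: (1, 1, 0)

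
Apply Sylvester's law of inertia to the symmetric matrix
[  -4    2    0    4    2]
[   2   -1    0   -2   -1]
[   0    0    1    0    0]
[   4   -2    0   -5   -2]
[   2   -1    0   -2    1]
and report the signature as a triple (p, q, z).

step 0: pivot -4 → sign −
step 1: pivot 1 → sign +
step 2: pivot -1 → sign −
step 3: pivot 2 → sign +
step 4: row/col 4 already zero → sign 0
signature = (2, 2, 1)

Answer: (2, 2, 1)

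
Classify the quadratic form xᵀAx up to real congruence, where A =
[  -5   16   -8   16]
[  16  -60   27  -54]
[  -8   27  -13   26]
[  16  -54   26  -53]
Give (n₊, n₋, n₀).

Answer: (1, 3, 0)

Derivation:
step 0: pivot -5 → sign −
step 1: pivot -44/5 → sign −
step 2: pivot 1/44 → sign +
step 3: pivot -1 → sign −
signature = (1, 3, 0)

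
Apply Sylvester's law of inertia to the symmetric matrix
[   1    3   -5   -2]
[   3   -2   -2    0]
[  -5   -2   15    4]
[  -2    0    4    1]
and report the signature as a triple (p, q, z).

Answer: (3, 1, 0)

Derivation:
step 0: pivot 1 → sign +
step 1: pivot -11 → sign −
step 2: pivot 59/11 → sign +
step 3: pivot 3/59 → sign +
signature = (3, 1, 0)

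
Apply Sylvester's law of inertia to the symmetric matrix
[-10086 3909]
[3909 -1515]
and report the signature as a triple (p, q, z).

Answer: (0, 2, 0)

Derivation:
step 0: pivot -10086 → sign −
step 1: pivot -3/3362 → sign −
signature = (0, 2, 0)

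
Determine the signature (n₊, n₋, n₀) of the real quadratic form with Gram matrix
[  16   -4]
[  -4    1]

Answer: (1, 0, 1)

Derivation:
step 0: pivot 16 → sign +
step 1: row/col 1 already zero → sign 0
signature = (1, 0, 1)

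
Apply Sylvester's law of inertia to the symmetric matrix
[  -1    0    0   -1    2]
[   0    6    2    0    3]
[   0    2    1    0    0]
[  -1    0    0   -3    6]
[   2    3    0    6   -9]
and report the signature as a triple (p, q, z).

Answer: (2, 3, 0)

Derivation:
step 0: pivot -1 → sign −
step 1: pivot 6 → sign +
step 2: pivot 1/3 → sign +
step 3: pivot -2 → sign −
step 4: pivot -3/2 → sign −
signature = (2, 3, 0)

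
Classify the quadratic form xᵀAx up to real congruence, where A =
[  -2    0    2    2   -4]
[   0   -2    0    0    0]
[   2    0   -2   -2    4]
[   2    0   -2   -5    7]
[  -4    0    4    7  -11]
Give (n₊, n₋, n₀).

Answer: (0, 3, 2)

Derivation:
step 0: pivot -2 → sign −
step 1: pivot -2 → sign −
step 2: pivot -3 → sign −
step 3: row/col 3 already zero → sign 0
step 4: row/col 4 already zero → sign 0
signature = (0, 3, 2)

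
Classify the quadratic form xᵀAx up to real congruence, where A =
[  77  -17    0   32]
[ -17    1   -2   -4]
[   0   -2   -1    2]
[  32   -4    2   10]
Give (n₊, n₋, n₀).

step 0: pivot 77 → sign +
step 1: pivot -212/77 → sign −
step 2: pivot 24/53 → sign +
step 3: row/col 3 already zero → sign 0
signature = (2, 1, 1)

Answer: (2, 1, 1)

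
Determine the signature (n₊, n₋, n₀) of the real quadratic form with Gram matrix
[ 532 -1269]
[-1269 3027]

Answer: (2, 0, 0)

Derivation:
step 0: pivot 532 → sign +
step 1: pivot 3/532 → sign +
signature = (2, 0, 0)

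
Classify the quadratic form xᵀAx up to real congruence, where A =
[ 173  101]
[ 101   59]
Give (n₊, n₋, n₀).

step 0: pivot 173 → sign +
step 1: pivot 6/173 → sign +
signature = (2, 0, 0)

Answer: (2, 0, 0)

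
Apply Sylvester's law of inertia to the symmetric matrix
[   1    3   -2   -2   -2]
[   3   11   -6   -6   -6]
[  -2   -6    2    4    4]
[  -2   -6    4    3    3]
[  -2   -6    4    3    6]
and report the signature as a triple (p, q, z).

step 0: pivot 1 → sign +
step 1: pivot 2 → sign +
step 2: pivot -2 → sign −
step 3: pivot -1 → sign −
step 4: pivot 3 → sign +
signature = (3, 2, 0)

Answer: (3, 2, 0)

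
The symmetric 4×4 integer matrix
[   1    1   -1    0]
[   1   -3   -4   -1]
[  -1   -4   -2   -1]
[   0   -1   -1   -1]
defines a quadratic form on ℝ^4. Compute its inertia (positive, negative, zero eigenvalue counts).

step 0: pivot 1 → sign +
step 1: pivot -4 → sign −
step 2: pivot -3/4 → sign −
step 3: pivot -2/3 → sign −
signature = (1, 3, 0)

Answer: (1, 3, 0)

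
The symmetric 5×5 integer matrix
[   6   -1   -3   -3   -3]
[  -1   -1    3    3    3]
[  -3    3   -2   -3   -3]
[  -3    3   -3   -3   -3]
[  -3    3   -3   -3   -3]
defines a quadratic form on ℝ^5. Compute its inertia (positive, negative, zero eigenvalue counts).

Answer: (3, 1, 1)

Derivation:
step 0: pivot 6 → sign +
step 1: pivot -7/6 → sign −
step 2: pivot 13/7 → sign +
step 3: pivot 6/13 → sign +
step 4: row/col 4 already zero → sign 0
signature = (3, 1, 1)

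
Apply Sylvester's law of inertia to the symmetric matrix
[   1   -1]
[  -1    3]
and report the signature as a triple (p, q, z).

Answer: (2, 0, 0)

Derivation:
step 0: pivot 1 → sign +
step 1: pivot 2 → sign +
signature = (2, 0, 0)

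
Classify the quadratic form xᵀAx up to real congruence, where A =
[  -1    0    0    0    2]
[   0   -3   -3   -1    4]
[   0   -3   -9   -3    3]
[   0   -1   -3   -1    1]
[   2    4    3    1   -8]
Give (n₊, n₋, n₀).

step 0: pivot -1 → sign −
step 1: pivot -3 → sign −
step 2: pivot -6 → sign −
step 3: pivot 3/2 → sign +
step 4: row/col 4 already zero → sign 0
signature = (1, 3, 1)

Answer: (1, 3, 1)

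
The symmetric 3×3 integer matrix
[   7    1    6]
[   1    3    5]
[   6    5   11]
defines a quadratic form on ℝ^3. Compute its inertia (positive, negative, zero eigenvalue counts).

Answer: (2, 1, 0)

Derivation:
step 0: pivot 7 → sign +
step 1: pivot 20/7 → sign +
step 2: pivot -3/20 → sign −
signature = (2, 1, 0)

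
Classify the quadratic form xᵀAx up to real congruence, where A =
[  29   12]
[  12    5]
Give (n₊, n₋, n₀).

step 0: pivot 29 → sign +
step 1: pivot 1/29 → sign +
signature = (2, 0, 0)

Answer: (2, 0, 0)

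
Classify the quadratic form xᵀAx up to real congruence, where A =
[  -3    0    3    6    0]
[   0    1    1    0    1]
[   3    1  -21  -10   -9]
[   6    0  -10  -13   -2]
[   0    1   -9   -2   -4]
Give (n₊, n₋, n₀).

Answer: (2, 3, 0)

Derivation:
step 0: pivot -3 → sign −
step 1: pivot 1 → sign +
step 2: pivot -19 → sign −
step 3: pivot -3/19 → sign −
step 4: pivot 1/3 → sign +
signature = (2, 3, 0)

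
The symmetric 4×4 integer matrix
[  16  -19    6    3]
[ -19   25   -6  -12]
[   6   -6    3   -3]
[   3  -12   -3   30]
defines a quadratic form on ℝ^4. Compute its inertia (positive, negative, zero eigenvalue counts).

step 0: pivot 16 → sign +
step 1: pivot 39/16 → sign +
step 2: pivot 3/13 → sign +
step 3: row/col 3 already zero → sign 0
signature = (3, 0, 1)

Answer: (3, 0, 1)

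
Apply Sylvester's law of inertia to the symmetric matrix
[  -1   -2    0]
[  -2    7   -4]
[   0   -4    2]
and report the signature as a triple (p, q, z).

step 0: pivot -1 → sign −
step 1: pivot 11 → sign +
step 2: pivot 6/11 → sign +
signature = (2, 1, 0)

Answer: (2, 1, 0)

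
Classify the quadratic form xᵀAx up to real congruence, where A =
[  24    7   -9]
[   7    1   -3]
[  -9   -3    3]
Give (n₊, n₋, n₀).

step 0: pivot 24 → sign +
step 1: pivot -25/24 → sign −
step 2: pivot -6/25 → sign −
signature = (1, 2, 0)

Answer: (1, 2, 0)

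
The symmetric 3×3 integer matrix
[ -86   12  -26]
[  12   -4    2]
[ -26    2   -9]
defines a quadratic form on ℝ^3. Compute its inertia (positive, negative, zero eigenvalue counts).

Answer: (0, 2, 1)

Derivation:
step 0: pivot -86 → sign −
step 1: pivot -100/43 → sign −
step 2: row/col 2 already zero → sign 0
signature = (0, 2, 1)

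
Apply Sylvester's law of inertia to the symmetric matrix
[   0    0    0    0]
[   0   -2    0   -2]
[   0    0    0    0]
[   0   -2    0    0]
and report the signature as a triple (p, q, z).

step 0: pivot -2 → sign −
step 1: pivot 2 → sign +
step 2: row/col 2 already zero → sign 0
step 3: row/col 3 already zero → sign 0
signature = (1, 1, 2)

Answer: (1, 1, 2)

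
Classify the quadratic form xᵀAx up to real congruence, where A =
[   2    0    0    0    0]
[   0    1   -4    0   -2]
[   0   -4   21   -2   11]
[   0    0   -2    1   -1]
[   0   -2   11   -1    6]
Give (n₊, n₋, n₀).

step 0: pivot 2 → sign +
step 1: pivot 1 → sign +
step 2: pivot 5 → sign +
step 3: pivot 1/5 → sign +
step 4: row/col 4 already zero → sign 0
signature = (4, 0, 1)

Answer: (4, 0, 1)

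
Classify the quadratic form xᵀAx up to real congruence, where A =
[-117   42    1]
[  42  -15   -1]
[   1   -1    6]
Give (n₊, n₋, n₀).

Answer: (2, 1, 0)

Derivation:
step 0: pivot -117 → sign −
step 1: pivot 1/13 → sign +
step 2: pivot 2/3 → sign +
signature = (2, 1, 0)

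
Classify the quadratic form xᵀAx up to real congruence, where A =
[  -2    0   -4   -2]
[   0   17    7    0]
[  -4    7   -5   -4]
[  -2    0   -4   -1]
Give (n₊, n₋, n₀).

step 0: pivot -2 → sign −
step 1: pivot 17 → sign +
step 2: pivot 2/17 → sign +
step 3: pivot 1 → sign +
signature = (3, 1, 0)

Answer: (3, 1, 0)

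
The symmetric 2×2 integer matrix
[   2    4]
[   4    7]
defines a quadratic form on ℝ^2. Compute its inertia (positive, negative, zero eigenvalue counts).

step 0: pivot 2 → sign +
step 1: pivot -1 → sign −
signature = (1, 1, 0)

Answer: (1, 1, 0)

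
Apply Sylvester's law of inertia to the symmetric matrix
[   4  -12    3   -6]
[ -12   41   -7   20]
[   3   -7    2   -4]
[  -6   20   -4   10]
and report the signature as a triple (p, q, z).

Answer: (3, 1, 0)

Derivation:
step 0: pivot 4 → sign +
step 1: pivot 5 → sign +
step 2: pivot -21/20 → sign −
step 3: pivot 2/7 → sign +
signature = (3, 1, 0)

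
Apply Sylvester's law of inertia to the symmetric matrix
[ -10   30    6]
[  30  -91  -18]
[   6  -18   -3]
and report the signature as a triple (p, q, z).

Answer: (1, 2, 0)

Derivation:
step 0: pivot -10 → sign −
step 1: pivot -1 → sign −
step 2: pivot 3/5 → sign +
signature = (1, 2, 0)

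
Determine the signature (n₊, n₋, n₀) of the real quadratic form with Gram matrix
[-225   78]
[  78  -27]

step 0: pivot -225 → sign −
step 1: pivot 1/25 → sign +
signature = (1, 1, 0)

Answer: (1, 1, 0)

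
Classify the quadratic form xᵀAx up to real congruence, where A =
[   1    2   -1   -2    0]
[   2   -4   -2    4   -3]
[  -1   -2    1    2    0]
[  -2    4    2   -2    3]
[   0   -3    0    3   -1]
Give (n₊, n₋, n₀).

step 0: pivot 1 → sign +
step 1: pivot -8 → sign −
step 2: pivot 2 → sign +
step 3: pivot 1/8 → sign +
step 4: row/col 4 already zero → sign 0
signature = (3, 1, 1)

Answer: (3, 1, 1)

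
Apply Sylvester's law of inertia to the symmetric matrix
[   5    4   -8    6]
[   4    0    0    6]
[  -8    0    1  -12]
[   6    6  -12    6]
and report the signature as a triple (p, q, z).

step 0: pivot 5 → sign +
step 1: pivot -16/5 → sign −
step 2: pivot 1 → sign +
step 3: pivot -3/4 → sign −
signature = (2, 2, 0)

Answer: (2, 2, 0)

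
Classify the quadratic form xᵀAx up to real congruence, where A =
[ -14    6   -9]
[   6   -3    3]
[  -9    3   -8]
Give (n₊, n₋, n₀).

Answer: (0, 3, 0)

Derivation:
step 0: pivot -14 → sign −
step 1: pivot -3/7 → sign −
step 2: pivot -1/2 → sign −
signature = (0, 3, 0)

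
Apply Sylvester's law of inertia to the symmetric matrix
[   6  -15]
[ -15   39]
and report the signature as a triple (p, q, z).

step 0: pivot 6 → sign +
step 1: pivot 3/2 → sign +
signature = (2, 0, 0)

Answer: (2, 0, 0)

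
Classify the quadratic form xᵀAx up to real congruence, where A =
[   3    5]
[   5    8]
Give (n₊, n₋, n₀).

Answer: (1, 1, 0)

Derivation:
step 0: pivot 3 → sign +
step 1: pivot -1/3 → sign −
signature = (1, 1, 0)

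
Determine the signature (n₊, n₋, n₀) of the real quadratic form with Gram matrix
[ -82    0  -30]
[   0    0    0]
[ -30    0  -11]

Answer: (0, 2, 1)

Derivation:
step 0: pivot -82 → sign −
step 1: pivot -1/41 → sign −
step 2: row/col 2 already zero → sign 0
signature = (0, 2, 1)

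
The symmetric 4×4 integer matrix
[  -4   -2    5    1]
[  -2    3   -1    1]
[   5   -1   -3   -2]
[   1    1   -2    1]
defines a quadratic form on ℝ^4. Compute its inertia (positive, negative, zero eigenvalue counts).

Answer: (3, 1, 0)

Derivation:
step 0: pivot -4 → sign −
step 1: pivot 4 → sign +
step 2: pivot 3/16 → sign +
step 3: pivot 2/3 → sign +
signature = (3, 1, 0)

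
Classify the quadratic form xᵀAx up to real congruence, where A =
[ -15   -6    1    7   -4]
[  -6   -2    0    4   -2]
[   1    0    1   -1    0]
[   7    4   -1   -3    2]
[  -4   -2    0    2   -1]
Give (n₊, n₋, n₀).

step 0: pivot -15 → sign −
step 1: pivot 2/5 → sign +
step 2: pivot 2/3 → sign +
step 3: pivot -4 → sign −
step 4: row/col 4 already zero → sign 0
signature = (2, 2, 1)

Answer: (2, 2, 1)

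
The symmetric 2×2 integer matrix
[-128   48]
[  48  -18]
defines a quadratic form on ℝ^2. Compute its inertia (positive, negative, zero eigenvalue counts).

step 0: pivot -128 → sign −
step 1: row/col 1 already zero → sign 0
signature = (0, 1, 1)

Answer: (0, 1, 1)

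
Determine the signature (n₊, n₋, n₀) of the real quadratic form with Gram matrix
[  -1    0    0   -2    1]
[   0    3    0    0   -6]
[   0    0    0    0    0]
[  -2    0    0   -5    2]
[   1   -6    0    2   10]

step 0: pivot -1 → sign −
step 1: pivot 3 → sign +
step 2: pivot -1 → sign −
step 3: pivot -1 → sign −
step 4: row/col 4 already zero → sign 0
signature = (1, 3, 1)

Answer: (1, 3, 1)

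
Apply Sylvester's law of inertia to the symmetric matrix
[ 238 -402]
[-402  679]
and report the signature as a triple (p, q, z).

step 0: pivot 238 → sign +
step 1: pivot -1/119 → sign −
signature = (1, 1, 0)

Answer: (1, 1, 0)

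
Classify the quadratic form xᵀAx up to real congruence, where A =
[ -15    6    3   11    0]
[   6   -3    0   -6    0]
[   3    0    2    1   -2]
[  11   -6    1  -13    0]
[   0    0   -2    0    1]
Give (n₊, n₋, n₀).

step 0: pivot -15 → sign −
step 1: pivot -3/5 → sign −
step 2: pivot 5 → sign +
step 3: pivot -2/3 → sign −
step 4: pivot 1/5 → sign +
signature = (2, 3, 0)

Answer: (2, 3, 0)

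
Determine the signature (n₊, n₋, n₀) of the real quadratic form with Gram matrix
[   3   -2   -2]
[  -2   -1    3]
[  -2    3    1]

Answer: (2, 1, 0)

Derivation:
step 0: pivot 3 → sign +
step 1: pivot -7/3 → sign −
step 2: pivot 6/7 → sign +
signature = (2, 1, 0)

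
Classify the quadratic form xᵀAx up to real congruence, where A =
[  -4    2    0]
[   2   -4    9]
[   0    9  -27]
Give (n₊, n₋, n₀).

Answer: (0, 2, 1)

Derivation:
step 0: pivot -4 → sign −
step 1: pivot -3 → sign −
step 2: row/col 2 already zero → sign 0
signature = (0, 2, 1)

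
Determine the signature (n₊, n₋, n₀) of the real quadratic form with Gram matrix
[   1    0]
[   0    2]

Answer: (2, 0, 0)

Derivation:
step 0: pivot 1 → sign +
step 1: pivot 2 → sign +
signature = (2, 0, 0)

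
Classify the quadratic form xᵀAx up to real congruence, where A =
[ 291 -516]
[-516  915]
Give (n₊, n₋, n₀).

Answer: (2, 0, 0)

Derivation:
step 0: pivot 291 → sign +
step 1: pivot 3/97 → sign +
signature = (2, 0, 0)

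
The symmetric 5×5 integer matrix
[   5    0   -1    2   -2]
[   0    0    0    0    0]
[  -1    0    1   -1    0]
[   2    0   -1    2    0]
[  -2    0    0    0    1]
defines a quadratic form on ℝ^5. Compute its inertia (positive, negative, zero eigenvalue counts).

step 0: pivot 5 → sign +
step 1: pivot 4/5 → sign +
step 2: pivot 3/4 → sign +
step 3: pivot -1/3 → sign −
step 4: row/col 4 already zero → sign 0
signature = (3, 1, 1)

Answer: (3, 1, 1)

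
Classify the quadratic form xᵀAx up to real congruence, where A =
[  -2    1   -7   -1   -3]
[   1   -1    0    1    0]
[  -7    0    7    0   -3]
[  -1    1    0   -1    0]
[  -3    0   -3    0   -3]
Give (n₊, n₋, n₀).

Answer: (2, 2, 1)

Derivation:
step 0: pivot -2 → sign −
step 1: pivot -1/2 → sign −
step 2: pivot 56 → sign +
step 3: pivot 3/14 → sign +
step 4: row/col 4 already zero → sign 0
signature = (2, 2, 1)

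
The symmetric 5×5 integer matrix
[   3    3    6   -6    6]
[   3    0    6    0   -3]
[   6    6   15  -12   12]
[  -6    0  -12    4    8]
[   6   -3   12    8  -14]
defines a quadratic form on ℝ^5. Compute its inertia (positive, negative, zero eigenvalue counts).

Answer: (3, 1, 1)

Derivation:
step 0: pivot 3 → sign +
step 1: pivot -3 → sign −
step 2: pivot 3 → sign +
step 3: pivot 4 → sign +
step 4: row/col 4 already zero → sign 0
signature = (3, 1, 1)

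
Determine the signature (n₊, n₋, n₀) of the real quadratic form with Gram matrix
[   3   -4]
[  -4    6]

step 0: pivot 3 → sign +
step 1: pivot 2/3 → sign +
signature = (2, 0, 0)

Answer: (2, 0, 0)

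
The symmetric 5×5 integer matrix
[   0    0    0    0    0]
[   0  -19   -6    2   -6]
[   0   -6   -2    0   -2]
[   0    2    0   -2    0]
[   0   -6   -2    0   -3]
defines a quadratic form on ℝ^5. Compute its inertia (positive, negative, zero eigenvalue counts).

Answer: (1, 3, 1)

Derivation:
step 0: pivot -19 → sign −
step 1: pivot -2/19 → sign −
step 2: pivot 2 → sign +
step 3: pivot -1 → sign −
step 4: row/col 4 already zero → sign 0
signature = (1, 3, 1)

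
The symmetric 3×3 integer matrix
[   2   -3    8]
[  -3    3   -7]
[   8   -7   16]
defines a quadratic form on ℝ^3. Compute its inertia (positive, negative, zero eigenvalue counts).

Answer: (2, 1, 0)

Derivation:
step 0: pivot 2 → sign +
step 1: pivot -3/2 → sign −
step 2: pivot 2/3 → sign +
signature = (2, 1, 0)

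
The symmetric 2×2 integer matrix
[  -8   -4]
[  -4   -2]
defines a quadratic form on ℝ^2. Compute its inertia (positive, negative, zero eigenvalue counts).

Answer: (0, 1, 1)

Derivation:
step 0: pivot -8 → sign −
step 1: row/col 1 already zero → sign 0
signature = (0, 1, 1)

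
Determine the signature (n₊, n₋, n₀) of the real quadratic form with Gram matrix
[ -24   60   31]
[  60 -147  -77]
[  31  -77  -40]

Answer: (1, 2, 0)

Derivation:
step 0: pivot -24 → sign −
step 1: pivot 3 → sign +
step 2: pivot -1/24 → sign −
signature = (1, 2, 0)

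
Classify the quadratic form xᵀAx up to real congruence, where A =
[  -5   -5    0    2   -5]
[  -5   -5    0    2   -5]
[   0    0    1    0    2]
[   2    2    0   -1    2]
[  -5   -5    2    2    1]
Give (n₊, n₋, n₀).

Answer: (2, 2, 1)

Derivation:
step 0: pivot -5 → sign −
step 1: pivot 1 → sign +
step 2: pivot -1/5 → sign −
step 3: pivot 2 → sign +
step 4: row/col 4 already zero → sign 0
signature = (2, 2, 1)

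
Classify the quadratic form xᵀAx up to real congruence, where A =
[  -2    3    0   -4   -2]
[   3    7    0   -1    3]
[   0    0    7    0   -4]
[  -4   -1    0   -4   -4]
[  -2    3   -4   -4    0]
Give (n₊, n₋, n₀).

step 0: pivot -2 → sign −
step 1: pivot 23/2 → sign +
step 2: pivot 7 → sign +
step 3: pivot -6/23 → sign −
step 4: pivot -2/7 → sign −
signature = (2, 3, 0)

Answer: (2, 3, 0)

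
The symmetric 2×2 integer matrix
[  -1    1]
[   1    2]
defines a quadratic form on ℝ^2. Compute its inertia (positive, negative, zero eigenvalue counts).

Answer: (1, 1, 0)

Derivation:
step 0: pivot -1 → sign −
step 1: pivot 3 → sign +
signature = (1, 1, 0)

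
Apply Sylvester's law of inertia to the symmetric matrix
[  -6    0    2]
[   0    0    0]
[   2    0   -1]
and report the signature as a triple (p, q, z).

step 0: pivot -6 → sign −
step 1: pivot -1/3 → sign −
step 2: row/col 2 already zero → sign 0
signature = (0, 2, 1)

Answer: (0, 2, 1)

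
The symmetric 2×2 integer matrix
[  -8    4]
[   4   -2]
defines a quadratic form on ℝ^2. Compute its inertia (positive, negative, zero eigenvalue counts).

Answer: (0, 1, 1)

Derivation:
step 0: pivot -8 → sign −
step 1: row/col 1 already zero → sign 0
signature = (0, 1, 1)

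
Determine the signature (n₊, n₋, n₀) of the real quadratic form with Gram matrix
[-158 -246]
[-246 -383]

Answer: (1, 1, 0)

Derivation:
step 0: pivot -158 → sign −
step 1: pivot 1/79 → sign +
signature = (1, 1, 0)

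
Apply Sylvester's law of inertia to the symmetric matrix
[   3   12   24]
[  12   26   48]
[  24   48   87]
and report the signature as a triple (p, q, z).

Answer: (1, 2, 0)

Derivation:
step 0: pivot 3 → sign +
step 1: pivot -22 → sign −
step 2: pivot -3/11 → sign −
signature = (1, 2, 0)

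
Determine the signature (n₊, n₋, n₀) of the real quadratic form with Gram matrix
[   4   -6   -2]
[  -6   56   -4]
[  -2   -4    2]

step 0: pivot 4 → sign +
step 1: pivot 47 → sign +
step 2: pivot -2/47 → sign −
signature = (2, 1, 0)

Answer: (2, 1, 0)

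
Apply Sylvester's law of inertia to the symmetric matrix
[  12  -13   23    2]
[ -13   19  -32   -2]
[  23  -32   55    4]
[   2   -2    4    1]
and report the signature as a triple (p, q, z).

step 0: pivot 12 → sign +
step 1: pivot 59/12 → sign +
step 2: pivot 42/59 → sign +
step 3: pivot 3/7 → sign +
signature = (4, 0, 0)

Answer: (4, 0, 0)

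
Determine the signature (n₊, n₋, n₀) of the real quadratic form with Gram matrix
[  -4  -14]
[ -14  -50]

Answer: (0, 2, 0)

Derivation:
step 0: pivot -4 → sign −
step 1: pivot -1 → sign −
signature = (0, 2, 0)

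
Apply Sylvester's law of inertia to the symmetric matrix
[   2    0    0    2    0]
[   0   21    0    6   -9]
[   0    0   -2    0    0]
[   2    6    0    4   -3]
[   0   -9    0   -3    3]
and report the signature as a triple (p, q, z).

step 0: pivot 2 → sign +
step 1: pivot 21 → sign +
step 2: pivot -2 → sign −
step 3: pivot 2/7 → sign +
step 4: pivot -3/2 → sign −
signature = (3, 2, 0)

Answer: (3, 2, 0)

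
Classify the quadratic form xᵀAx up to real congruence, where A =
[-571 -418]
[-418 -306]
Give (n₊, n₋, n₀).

Answer: (0, 2, 0)

Derivation:
step 0: pivot -571 → sign −
step 1: pivot -2/571 → sign −
signature = (0, 2, 0)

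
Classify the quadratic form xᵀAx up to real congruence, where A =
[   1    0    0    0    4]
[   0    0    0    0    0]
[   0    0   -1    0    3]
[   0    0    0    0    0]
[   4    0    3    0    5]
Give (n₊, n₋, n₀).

step 0: pivot 1 → sign +
step 1: pivot -1 → sign −
step 2: pivot -2 → sign −
step 3: row/col 3 already zero → sign 0
step 4: row/col 4 already zero → sign 0
signature = (1, 2, 2)

Answer: (1, 2, 2)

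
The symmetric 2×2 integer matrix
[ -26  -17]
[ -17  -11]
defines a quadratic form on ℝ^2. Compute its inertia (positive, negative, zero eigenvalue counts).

step 0: pivot -26 → sign −
step 1: pivot 3/26 → sign +
signature = (1, 1, 0)

Answer: (1, 1, 0)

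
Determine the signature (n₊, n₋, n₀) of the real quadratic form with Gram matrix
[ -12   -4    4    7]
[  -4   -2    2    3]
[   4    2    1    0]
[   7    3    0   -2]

Answer: (1, 3, 0)

Derivation:
step 0: pivot -12 → sign −
step 1: pivot -2/3 → sign −
step 2: pivot 3 → sign +
step 3: pivot -1/4 → sign −
signature = (1, 3, 0)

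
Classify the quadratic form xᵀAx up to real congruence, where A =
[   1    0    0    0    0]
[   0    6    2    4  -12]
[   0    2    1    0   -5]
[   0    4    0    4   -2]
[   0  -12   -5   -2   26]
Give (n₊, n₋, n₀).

Answer: (3, 1, 1)

Derivation:
step 0: pivot 1 → sign +
step 1: pivot 6 → sign +
step 2: pivot 1/3 → sign +
step 3: pivot -4 → sign −
step 4: row/col 4 already zero → sign 0
signature = (3, 1, 1)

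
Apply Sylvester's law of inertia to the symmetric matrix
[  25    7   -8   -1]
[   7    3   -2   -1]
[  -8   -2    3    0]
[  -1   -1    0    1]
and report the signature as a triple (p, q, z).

step 0: pivot 25 → sign +
step 1: pivot 26/25 → sign +
step 2: pivot 5/13 → sign +
step 3: pivot 2/5 → sign +
signature = (4, 0, 0)

Answer: (4, 0, 0)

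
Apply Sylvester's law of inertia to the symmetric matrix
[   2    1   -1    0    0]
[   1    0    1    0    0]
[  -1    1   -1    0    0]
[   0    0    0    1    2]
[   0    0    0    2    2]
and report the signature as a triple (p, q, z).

Answer: (3, 2, 0)

Derivation:
step 0: pivot 2 → sign +
step 1: pivot -1/2 → sign −
step 2: pivot 3 → sign +
step 3: pivot 1 → sign +
step 4: pivot -2 → sign −
signature = (3, 2, 0)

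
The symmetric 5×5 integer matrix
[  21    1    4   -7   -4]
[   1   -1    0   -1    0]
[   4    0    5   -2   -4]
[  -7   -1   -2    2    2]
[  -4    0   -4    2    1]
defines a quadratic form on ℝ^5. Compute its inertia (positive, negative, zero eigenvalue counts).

step 0: pivot 21 → sign +
step 1: pivot -22/21 → sign −
step 2: pivot 47/11 → sign +
step 3: pivot 1/47 → sign +
step 4: pivot -3 → sign −
signature = (3, 2, 0)

Answer: (3, 2, 0)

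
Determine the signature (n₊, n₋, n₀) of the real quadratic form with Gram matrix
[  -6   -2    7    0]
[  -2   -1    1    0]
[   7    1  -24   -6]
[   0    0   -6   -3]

step 0: pivot -6 → sign −
step 1: pivot -1/3 → sign −
step 2: pivot -21/2 → sign −
step 3: pivot 3/7 → sign +
signature = (1, 3, 0)

Answer: (1, 3, 0)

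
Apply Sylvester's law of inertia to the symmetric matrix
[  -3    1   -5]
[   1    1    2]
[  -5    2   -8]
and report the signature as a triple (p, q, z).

Answer: (2, 1, 0)

Derivation:
step 0: pivot -3 → sign −
step 1: pivot 4/3 → sign +
step 2: pivot 1/4 → sign +
signature = (2, 1, 0)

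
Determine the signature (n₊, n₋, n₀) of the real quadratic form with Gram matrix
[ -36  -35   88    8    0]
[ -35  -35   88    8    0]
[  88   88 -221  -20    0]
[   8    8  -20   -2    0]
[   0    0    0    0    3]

step 0: pivot -36 → sign −
step 1: pivot -35/36 → sign −
step 2: pivot 9/35 → sign +
step 3: pivot -2/9 → sign −
step 4: pivot 3 → sign +
signature = (2, 3, 0)

Answer: (2, 3, 0)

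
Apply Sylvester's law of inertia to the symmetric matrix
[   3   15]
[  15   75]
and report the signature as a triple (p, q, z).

step 0: pivot 3 → sign +
step 1: row/col 1 already zero → sign 0
signature = (1, 0, 1)

Answer: (1, 0, 1)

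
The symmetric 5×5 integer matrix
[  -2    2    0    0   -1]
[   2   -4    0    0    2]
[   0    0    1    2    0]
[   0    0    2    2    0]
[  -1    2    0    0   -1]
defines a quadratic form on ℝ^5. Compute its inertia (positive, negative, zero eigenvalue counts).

Answer: (1, 3, 1)

Derivation:
step 0: pivot -2 → sign −
step 1: pivot -2 → sign −
step 2: pivot 1 → sign +
step 3: pivot -2 → sign −
step 4: row/col 4 already zero → sign 0
signature = (1, 3, 1)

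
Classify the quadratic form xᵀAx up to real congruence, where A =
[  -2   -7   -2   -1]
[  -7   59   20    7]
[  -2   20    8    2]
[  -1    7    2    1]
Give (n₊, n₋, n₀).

Answer: (3, 1, 0)

Derivation:
step 0: pivot -2 → sign −
step 1: pivot 167/2 → sign +
step 2: pivot 212/167 → sign +
step 3: pivot 3/53 → sign +
signature = (3, 1, 0)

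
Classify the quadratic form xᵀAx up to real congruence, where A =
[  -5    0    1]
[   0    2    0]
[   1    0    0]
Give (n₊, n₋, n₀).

Answer: (2, 1, 0)

Derivation:
step 0: pivot -5 → sign −
step 1: pivot 2 → sign +
step 2: pivot 1/5 → sign +
signature = (2, 1, 0)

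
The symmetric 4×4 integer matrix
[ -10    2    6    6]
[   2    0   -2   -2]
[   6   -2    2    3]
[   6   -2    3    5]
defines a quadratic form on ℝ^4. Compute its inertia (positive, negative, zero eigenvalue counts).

Answer: (3, 1, 0)

Derivation:
step 0: pivot -10 → sign −
step 1: pivot 2/5 → sign +
step 2: pivot 4 → sign +
step 3: pivot 3/4 → sign +
signature = (3, 1, 0)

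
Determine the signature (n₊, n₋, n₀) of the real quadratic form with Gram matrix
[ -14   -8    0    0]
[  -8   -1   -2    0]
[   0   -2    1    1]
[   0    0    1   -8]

step 0: pivot -14 → sign −
step 1: pivot 25/7 → sign +
step 2: pivot -3/25 → sign −
step 3: pivot 1/3 → sign +
signature = (2, 2, 0)

Answer: (2, 2, 0)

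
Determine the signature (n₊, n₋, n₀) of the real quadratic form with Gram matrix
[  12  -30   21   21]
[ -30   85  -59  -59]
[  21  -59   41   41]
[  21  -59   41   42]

Answer: (4, 0, 0)

Derivation:
step 0: pivot 12 → sign +
step 1: pivot 10 → sign +
step 2: pivot 1/40 → sign +
step 3: pivot 1 → sign +
signature = (4, 0, 0)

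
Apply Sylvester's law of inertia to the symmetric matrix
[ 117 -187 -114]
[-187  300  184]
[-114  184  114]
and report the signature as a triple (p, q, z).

Answer: (3, 0, 0)

Derivation:
step 0: pivot 117 → sign +
step 1: pivot 131/117 → sign +
step 2: pivot 6/131 → sign +
signature = (3, 0, 0)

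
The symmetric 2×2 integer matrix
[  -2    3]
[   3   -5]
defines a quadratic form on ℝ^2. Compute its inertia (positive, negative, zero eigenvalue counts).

Answer: (0, 2, 0)

Derivation:
step 0: pivot -2 → sign −
step 1: pivot -1/2 → sign −
signature = (0, 2, 0)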